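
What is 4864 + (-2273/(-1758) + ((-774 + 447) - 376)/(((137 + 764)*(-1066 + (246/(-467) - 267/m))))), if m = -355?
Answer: 1361643268207614025/279868669427058 ≈ 4865.3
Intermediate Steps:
4864 + (-2273/(-1758) + ((-774 + 447) - 376)/(((137 + 764)*(-1066 + (246/(-467) - 267/m))))) = 4864 + (-2273/(-1758) + ((-774 + 447) - 376)/(((137 + 764)*(-1066 + (246/(-467) - 267/(-355)))))) = 4864 + (-2273*(-1/1758) + (-327 - 376)/((901*(-1066 + (246*(-1/467) - 267*(-1/355)))))) = 4864 + (2273/1758 - 703*1/(901*(-1066 + (-246/467 + 267/355)))) = 4864 + (2273/1758 - 703*1/(901*(-1066 + 37359/165785))) = 4864 + (2273/1758 - 703/(901*(-176689451/165785))) = 4864 + (2273/1758 - 703/(-159197195351/165785)) = 4864 + (2273/1758 - 703*(-165785/159197195351)) = 4864 + (2273/1758 + 116546855/159197195351) = 4864 + 362060114403913/279868669427058 = 1361643268207614025/279868669427058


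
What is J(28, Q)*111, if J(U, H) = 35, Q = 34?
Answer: 3885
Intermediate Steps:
J(28, Q)*111 = 35*111 = 3885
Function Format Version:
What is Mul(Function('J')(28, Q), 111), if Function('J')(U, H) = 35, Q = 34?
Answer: 3885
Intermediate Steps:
Mul(Function('J')(28, Q), 111) = Mul(35, 111) = 3885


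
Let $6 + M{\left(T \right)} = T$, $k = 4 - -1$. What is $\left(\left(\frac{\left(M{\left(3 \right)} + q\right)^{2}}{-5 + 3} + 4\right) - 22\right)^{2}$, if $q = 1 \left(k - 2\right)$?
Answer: $324$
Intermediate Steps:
$k = 5$ ($k = 4 + 1 = 5$)
$M{\left(T \right)} = -6 + T$
$q = 3$ ($q = 1 \left(5 - 2\right) = 1 \cdot 3 = 3$)
$\left(\left(\frac{\left(M{\left(3 \right)} + q\right)^{2}}{-5 + 3} + 4\right) - 22\right)^{2} = \left(\left(\frac{\left(\left(-6 + 3\right) + 3\right)^{2}}{-5 + 3} + 4\right) - 22\right)^{2} = \left(\left(\frac{\left(-3 + 3\right)^{2}}{-2} + 4\right) - 22\right)^{2} = \left(\left(- \frac{0^{2}}{2} + 4\right) - 22\right)^{2} = \left(\left(\left(- \frac{1}{2}\right) 0 + 4\right) - 22\right)^{2} = \left(\left(0 + 4\right) - 22\right)^{2} = \left(4 - 22\right)^{2} = \left(-18\right)^{2} = 324$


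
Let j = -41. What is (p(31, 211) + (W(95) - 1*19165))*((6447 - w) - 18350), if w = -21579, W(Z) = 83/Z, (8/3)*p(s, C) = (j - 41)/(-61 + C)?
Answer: -176162366321/950 ≈ -1.8543e+8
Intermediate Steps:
p(s, C) = -123/(4*(-61 + C)) (p(s, C) = 3*((-41 - 41)/(-61 + C))/8 = 3*(-82/(-61 + C))/8 = -123/(4*(-61 + C)))
(p(31, 211) + (W(95) - 1*19165))*((6447 - w) - 18350) = (-123/(-244 + 4*211) + (83/95 - 1*19165))*((6447 - 1*(-21579)) - 18350) = (-123/(-244 + 844) + (83*(1/95) - 19165))*((6447 + 21579) - 18350) = (-123/600 + (83/95 - 19165))*(28026 - 18350) = (-123*1/600 - 1820592/95)*9676 = (-41/200 - 1820592/95)*9676 = -72824459/3800*9676 = -176162366321/950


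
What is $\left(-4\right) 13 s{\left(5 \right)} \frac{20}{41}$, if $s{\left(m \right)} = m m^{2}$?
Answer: $- \frac{130000}{41} \approx -3170.7$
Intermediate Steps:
$s{\left(m \right)} = m^{3}$
$\left(-4\right) 13 s{\left(5 \right)} \frac{20}{41} = \left(-4\right) 13 \cdot 5^{3} \cdot \frac{20}{41} = \left(-52\right) 125 \cdot 20 \cdot \frac{1}{41} = \left(-6500\right) \frac{20}{41} = - \frac{130000}{41}$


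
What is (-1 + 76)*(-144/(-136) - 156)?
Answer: -197550/17 ≈ -11621.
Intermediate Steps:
(-1 + 76)*(-144/(-136) - 156) = 75*(-144*(-1/136) - 156) = 75*(18/17 - 156) = 75*(-2634/17) = -197550/17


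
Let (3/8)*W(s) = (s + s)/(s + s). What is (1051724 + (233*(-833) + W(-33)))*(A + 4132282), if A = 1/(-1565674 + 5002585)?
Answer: 36541244892068320439/10310733 ≈ 3.5440e+12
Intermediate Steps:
A = 1/3436911 ≈ 2.9096e-7
W(s) = 8/3 (W(s) = 8*((s + s)/(s + s))/3 = 8*((2*s)/((2*s)))/3 = 8*((2*s)*(1/(2*s)))/3 = (8/3)*1 = 8/3)
(1051724 + (233*(-833) + W(-33)))*(A + 4132282) = (1051724 + (233*(-833) + 8/3))*(1/3436911 + 4132282) = (1051724 + (-194089 + 8/3))*(14202285460903/3436911) = (1051724 - 582259/3)*(14202285460903/3436911) = (2572913/3)*(14202285460903/3436911) = 36541244892068320439/10310733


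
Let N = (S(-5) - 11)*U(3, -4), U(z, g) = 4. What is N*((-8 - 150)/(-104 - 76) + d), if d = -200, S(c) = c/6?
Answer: 1272391/135 ≈ 9425.1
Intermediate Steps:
S(c) = c/6 (S(c) = c*(⅙) = c/6)
N = -142/3 (N = ((⅙)*(-5) - 11)*4 = (-⅚ - 11)*4 = -71/6*4 = -142/3 ≈ -47.333)
N*((-8 - 150)/(-104 - 76) + d) = -142*((-8 - 150)/(-104 - 76) - 200)/3 = -142*(-158/(-180) - 200)/3 = -142*(-158*(-1/180) - 200)/3 = -142*(79/90 - 200)/3 = -142/3*(-17921/90) = 1272391/135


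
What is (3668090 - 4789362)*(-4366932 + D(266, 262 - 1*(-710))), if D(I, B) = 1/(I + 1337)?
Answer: 7849119278617640/1603 ≈ 4.8965e+12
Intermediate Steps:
D(I, B) = 1/(1337 + I)
(3668090 - 4789362)*(-4366932 + D(266, 262 - 1*(-710))) = (3668090 - 4789362)*(-4366932 + 1/(1337 + 266)) = -1121272*(-4366932 + 1/1603) = -1121272*(-7000191995/1603) = 7849119278617640/1603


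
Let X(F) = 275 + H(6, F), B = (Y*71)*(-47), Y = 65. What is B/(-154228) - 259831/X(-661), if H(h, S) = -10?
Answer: -40015735643/40870420 ≈ -979.09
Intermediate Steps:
B = -216905 (B = (65*71)*(-47) = 4615*(-47) = -216905)
X(F) = 265 (X(F) = 275 - 10 = 265)
B/(-154228) - 259831/X(-661) = -216905/(-154228) - 259831/265 = -216905*(-1/154228) - 259831*1/265 = 216905/154228 - 259831/265 = -40015735643/40870420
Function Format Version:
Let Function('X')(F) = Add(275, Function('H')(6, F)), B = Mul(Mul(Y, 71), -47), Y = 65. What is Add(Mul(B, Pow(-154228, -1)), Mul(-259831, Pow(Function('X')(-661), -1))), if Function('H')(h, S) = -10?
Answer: Rational(-40015735643, 40870420) ≈ -979.09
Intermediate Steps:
B = -216905 (B = Mul(Mul(65, 71), -47) = Mul(4615, -47) = -216905)
Function('X')(F) = 265 (Function('X')(F) = Add(275, -10) = 265)
Add(Mul(B, Pow(-154228, -1)), Mul(-259831, Pow(Function('X')(-661), -1))) = Add(Mul(-216905, Pow(-154228, -1)), Mul(-259831, Pow(265, -1))) = Add(Mul(-216905, Rational(-1, 154228)), Mul(-259831, Rational(1, 265))) = Add(Rational(216905, 154228), Rational(-259831, 265)) = Rational(-40015735643, 40870420)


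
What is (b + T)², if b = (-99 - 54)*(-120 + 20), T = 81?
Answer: 236575161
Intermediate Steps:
b = 15300 (b = -153*(-100) = 15300)
(b + T)² = (15300 + 81)² = 15381² = 236575161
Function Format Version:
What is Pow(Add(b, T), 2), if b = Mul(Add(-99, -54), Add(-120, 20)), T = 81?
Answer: 236575161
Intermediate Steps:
b = 15300 (b = Mul(-153, -100) = 15300)
Pow(Add(b, T), 2) = Pow(Add(15300, 81), 2) = Pow(15381, 2) = 236575161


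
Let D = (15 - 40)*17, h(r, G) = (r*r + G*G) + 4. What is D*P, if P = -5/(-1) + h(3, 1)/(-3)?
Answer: -425/3 ≈ -141.67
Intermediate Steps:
h(r, G) = 4 + G² + r² (h(r, G) = (r² + G²) + 4 = (G² + r²) + 4 = 4 + G² + r²)
P = ⅓ (P = -5/(-1) + (4 + 1² + 3²)/(-3) = -5*(-1) + (4 + 1 + 9)*(-⅓) = 5 + 14*(-⅓) = 5 - 14/3 = ⅓ ≈ 0.33333)
D = -425 (D = -25*17 = -425)
D*P = -425*⅓ = -425/3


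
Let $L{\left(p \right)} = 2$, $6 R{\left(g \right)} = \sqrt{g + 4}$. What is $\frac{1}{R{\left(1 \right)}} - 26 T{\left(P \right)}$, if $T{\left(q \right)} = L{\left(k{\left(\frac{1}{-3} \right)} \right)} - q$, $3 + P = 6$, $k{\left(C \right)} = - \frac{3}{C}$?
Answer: $26 + \frac{6 \sqrt{5}}{5} \approx 28.683$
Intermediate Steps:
$R{\left(g \right)} = \frac{\sqrt{4 + g}}{6}$ ($R{\left(g \right)} = \frac{\sqrt{g + 4}}{6} = \frac{\sqrt{4 + g}}{6}$)
$P = 3$ ($P = -3 + 6 = 3$)
$T{\left(q \right)} = 2 - q$
$\frac{1}{R{\left(1 \right)}} - 26 T{\left(P \right)} = \frac{1}{\frac{1}{6} \sqrt{4 + 1}} - 26 \left(2 - 3\right) = \frac{1}{\frac{1}{6} \sqrt{5}} - 26 \left(2 - 3\right) = \frac{6 \sqrt{5}}{5} - -26 = \frac{6 \sqrt{5}}{5} + 26 = 26 + \frac{6 \sqrt{5}}{5}$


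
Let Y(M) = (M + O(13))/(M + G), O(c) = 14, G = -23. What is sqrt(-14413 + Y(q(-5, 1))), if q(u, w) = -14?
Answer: I*sqrt(14413) ≈ 120.05*I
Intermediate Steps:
Y(M) = (14 + M)/(-23 + M) (Y(M) = (M + 14)/(M - 23) = (14 + M)/(-23 + M))
sqrt(-14413 + Y(q(-5, 1))) = sqrt(-14413 + (14 - 14)/(-23 - 14)) = sqrt(-14413 + 0/(-37)) = sqrt(-14413 - 1/37*0) = sqrt(-14413 + 0) = sqrt(-14413) = I*sqrt(14413)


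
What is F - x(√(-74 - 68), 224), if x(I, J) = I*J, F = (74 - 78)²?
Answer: 16 - 224*I*√142 ≈ 16.0 - 2669.3*I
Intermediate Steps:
F = 16 (F = (-4)² = 16)
F - x(√(-74 - 68), 224) = 16 - √(-74 - 68)*224 = 16 - √(-142)*224 = 16 - I*√142*224 = 16 - 224*I*√142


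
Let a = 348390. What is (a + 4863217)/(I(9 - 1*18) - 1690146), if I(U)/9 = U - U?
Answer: -5211607/1690146 ≈ -3.0835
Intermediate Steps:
I(U) = 0 (I(U) = 9*(U - U) = 9*0 = 0)
(a + 4863217)/(I(9 - 1*18) - 1690146) = (348390 + 4863217)/(0 - 1690146) = 5211607/(-1690146) = 5211607*(-1/1690146) = -5211607/1690146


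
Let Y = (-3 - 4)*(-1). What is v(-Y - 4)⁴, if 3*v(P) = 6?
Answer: 16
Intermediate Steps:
Y = 7 (Y = -7*(-1) = 7)
v(P) = 2 (v(P) = (⅓)*6 = 2)
v(-Y - 4)⁴ = 2⁴ = 16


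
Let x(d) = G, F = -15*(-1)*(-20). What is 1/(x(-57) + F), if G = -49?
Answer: -1/349 ≈ -0.0028653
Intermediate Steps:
F = -300 (F = 15*(-20) = -300)
x(d) = -49
1/(x(-57) + F) = 1/(-49 - 300) = 1/(-349) = -1/349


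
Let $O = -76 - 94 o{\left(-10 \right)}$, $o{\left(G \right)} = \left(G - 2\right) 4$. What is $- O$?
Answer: $-4436$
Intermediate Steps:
$o{\left(G \right)} = -8 + 4 G$ ($o{\left(G \right)} = \left(-2 + G\right) 4 = -8 + 4 G$)
$O = 4436$ ($O = -76 - 94 \left(-8 + 4 \left(-10\right)\right) = -76 - 94 \left(-8 - 40\right) = -76 - -4512 = -76 + 4512 = 4436$)
$- O = \left(-1\right) 4436 = -4436$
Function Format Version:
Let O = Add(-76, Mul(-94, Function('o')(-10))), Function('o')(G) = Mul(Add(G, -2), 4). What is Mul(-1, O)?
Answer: -4436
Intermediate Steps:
Function('o')(G) = Add(-8, Mul(4, G)) (Function('o')(G) = Mul(Add(-2, G), 4) = Add(-8, Mul(4, G)))
O = 4436 (O = Add(-76, Mul(-94, Add(-8, Mul(4, -10)))) = Add(-76, Mul(-94, Add(-8, -40))) = Add(-76, Mul(-94, -48)) = Add(-76, 4512) = 4436)
Mul(-1, O) = Mul(-1, 4436) = -4436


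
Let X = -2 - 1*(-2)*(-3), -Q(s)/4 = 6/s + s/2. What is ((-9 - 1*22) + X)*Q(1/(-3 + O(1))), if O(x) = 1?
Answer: -1911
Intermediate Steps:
Q(s) = -24/s - 2*s (Q(s) = -4*(6/s + s/2) = -4*(s/2 + 6/s) = -24/s - 2*s)
X = -8 (X = -2 + 2*(-3) = -2 - 6 = -8)
((-9 - 1*22) + X)*Q(1/(-3 + O(1))) = ((-9 - 1*22) - 8)*(-24/(1/(-3 + 1)) - 2/(-3 + 1)) = ((-9 - 22) - 8)*(-24/(1/(-2)) - 2/(-2)) = (-31 - 8)*(-24/(-½) - 2*(-½)) = -39*(-24*(-2) + 1) = -39*(48 + 1) = -39*49 = -1911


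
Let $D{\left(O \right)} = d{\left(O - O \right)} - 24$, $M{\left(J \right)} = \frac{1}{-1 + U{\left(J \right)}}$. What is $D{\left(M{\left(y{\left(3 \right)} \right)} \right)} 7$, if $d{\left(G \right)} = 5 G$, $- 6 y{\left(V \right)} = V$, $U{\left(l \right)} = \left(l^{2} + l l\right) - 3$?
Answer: $-168$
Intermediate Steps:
$U{\left(l \right)} = -3 + 2 l^{2}$ ($U{\left(l \right)} = \left(l^{2} + l^{2}\right) - 3 = 2 l^{2} - 3 = -3 + 2 l^{2}$)
$y{\left(V \right)} = - \frac{V}{6}$
$M{\left(J \right)} = \frac{1}{-4 + 2 J^{2}}$ ($M{\left(J \right)} = \frac{1}{-1 + \left(-3 + 2 J^{2}\right)} = \frac{1}{-4 + 2 J^{2}}$)
$D{\left(O \right)} = -24$ ($D{\left(O \right)} = 5 \left(O - O\right) - 24 = 5 \cdot 0 - 24 = 0 - 24 = -24$)
$D{\left(M{\left(y{\left(3 \right)} \right)} \right)} 7 = \left(-24\right) 7 = -168$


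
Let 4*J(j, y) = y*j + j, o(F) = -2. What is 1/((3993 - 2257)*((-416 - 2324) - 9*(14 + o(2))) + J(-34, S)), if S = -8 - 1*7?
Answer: -1/4944009 ≈ -2.0227e-7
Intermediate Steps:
S = -15 (S = -8 - 7 = -15)
J(j, y) = j/4 + j*y/4 (J(j, y) = (y*j + j)/4 = (j*y + j)/4 = (j + j*y)/4 = j/4 + j*y/4)
1/((3993 - 2257)*((-416 - 2324) - 9*(14 + o(2))) + J(-34, S)) = 1/((3993 - 2257)*((-416 - 2324) - 9*(14 - 2)) + (¼)*(-34)*(1 - 15)) = 1/(1736*(-2740 - 9*12) + (¼)*(-34)*(-14)) = 1/(1736*(-2740 - 108) + 119) = 1/(1736*(-2848) + 119) = 1/(-4944128 + 119) = 1/(-4944009) = -1/4944009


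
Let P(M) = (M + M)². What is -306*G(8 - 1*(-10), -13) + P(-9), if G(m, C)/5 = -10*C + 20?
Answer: -229176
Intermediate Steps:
P(M) = 4*M² (P(M) = (2*M)² = 4*M²)
G(m, C) = 100 - 50*C (G(m, C) = 5*(-10*C + 20) = 5*(20 - 10*C) = 100 - 50*C)
-306*G(8 - 1*(-10), -13) + P(-9) = -306*(100 - 50*(-13)) + 4*(-9)² = -306*(100 + 650) + 4*81 = -306*750 + 324 = -229500 + 324 = -229176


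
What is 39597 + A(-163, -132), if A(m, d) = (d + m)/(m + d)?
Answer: 39598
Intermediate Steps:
A(m, d) = 1 (A(m, d) = (d + m)/(d + m) = 1)
39597 + A(-163, -132) = 39597 + 1 = 39598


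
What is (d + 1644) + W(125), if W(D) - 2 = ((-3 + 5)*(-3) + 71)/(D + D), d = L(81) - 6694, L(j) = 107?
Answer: -247037/50 ≈ -4940.7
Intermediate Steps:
d = -6587 (d = 107 - 6694 = -6587)
W(D) = 2 + 65/(2*D) (W(D) = 2 + ((-3 + 5)*(-3) + 71)/(D + D) = 2 + (2*(-3) + 71)/((2*D)) = 2 + (-6 + 71)*(1/(2*D)) = 2 + 65*(1/(2*D)) = 2 + 65/(2*D))
(d + 1644) + W(125) = (-6587 + 1644) + (2 + (65/2)/125) = -4943 + (2 + (65/2)*(1/125)) = -4943 + (2 + 13/50) = -4943 + 113/50 = -247037/50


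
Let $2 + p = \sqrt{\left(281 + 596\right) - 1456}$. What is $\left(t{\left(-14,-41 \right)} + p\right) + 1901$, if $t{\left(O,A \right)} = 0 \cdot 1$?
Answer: $1899 + i \sqrt{579} \approx 1899.0 + 24.062 i$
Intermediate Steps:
$t{\left(O,A \right)} = 0$
$p = -2 + i \sqrt{579}$ ($p = -2 + \sqrt{\left(281 + 596\right) - 1456} = -2 + \sqrt{877 - 1456} = -2 + \sqrt{-579} = -2 + i \sqrt{579} \approx -2.0 + 24.062 i$)
$\left(t{\left(-14,-41 \right)} + p\right) + 1901 = \left(0 - \left(2 - i \sqrt{579}\right)\right) + 1901 = \left(-2 + i \sqrt{579}\right) + 1901 = 1899 + i \sqrt{579}$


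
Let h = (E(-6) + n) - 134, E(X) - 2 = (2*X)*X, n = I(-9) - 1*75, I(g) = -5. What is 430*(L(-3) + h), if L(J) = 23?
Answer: -50310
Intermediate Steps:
n = -80 (n = -5 - 1*75 = -5 - 75 = -80)
E(X) = 2 + 2*X**2 (E(X) = 2 + (2*X)*X = 2 + 2*X**2)
h = -140 (h = ((2 + 2*(-6)**2) - 80) - 134 = ((2 + 2*36) - 80) - 134 = ((2 + 72) - 80) - 134 = (74 - 80) - 134 = -6 - 134 = -140)
430*(L(-3) + h) = 430*(23 - 140) = 430*(-117) = -50310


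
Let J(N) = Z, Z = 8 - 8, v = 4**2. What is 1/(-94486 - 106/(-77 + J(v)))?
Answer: -77/7275316 ≈ -1.0584e-5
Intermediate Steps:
v = 16
Z = 0
J(N) = 0
1/(-94486 - 106/(-77 + J(v))) = 1/(-94486 - 106/(-77 + 0)) = 1/(-94486 - 106/(-77)) = 1/(-94486 - 1/77*(-106)) = 1/(-94486 + 106/77) = 1/(-7275316/77) = -77/7275316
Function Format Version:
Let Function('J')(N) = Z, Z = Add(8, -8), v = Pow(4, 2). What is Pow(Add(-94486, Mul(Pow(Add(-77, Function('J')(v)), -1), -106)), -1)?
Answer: Rational(-77, 7275316) ≈ -1.0584e-5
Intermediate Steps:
v = 16
Z = 0
Function('J')(N) = 0
Pow(Add(-94486, Mul(Pow(Add(-77, Function('J')(v)), -1), -106)), -1) = Pow(Add(-94486, Mul(Pow(Add(-77, 0), -1), -106)), -1) = Pow(Add(-94486, Mul(Pow(-77, -1), -106)), -1) = Pow(Add(-94486, Mul(Rational(-1, 77), -106)), -1) = Pow(Add(-94486, Rational(106, 77)), -1) = Pow(Rational(-7275316, 77), -1) = Rational(-77, 7275316)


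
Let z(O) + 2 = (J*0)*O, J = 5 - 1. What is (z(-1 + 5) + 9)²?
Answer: 49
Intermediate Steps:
J = 4
z(O) = -2 (z(O) = -2 + (4*0)*O = -2 + 0*O = -2 + 0 = -2)
(z(-1 + 5) + 9)² = (-2 + 9)² = 7² = 49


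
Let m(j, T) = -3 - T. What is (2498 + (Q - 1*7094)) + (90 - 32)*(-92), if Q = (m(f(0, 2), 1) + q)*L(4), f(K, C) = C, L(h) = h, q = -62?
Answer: -10196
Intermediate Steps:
Q = -264 (Q = ((-3 - 1*1) - 62)*4 = ((-3 - 1) - 62)*4 = (-4 - 62)*4 = -66*4 = -264)
(2498 + (Q - 1*7094)) + (90 - 32)*(-92) = (2498 + (-264 - 1*7094)) + (90 - 32)*(-92) = (2498 + (-264 - 7094)) + 58*(-92) = (2498 - 7358) - 5336 = -4860 - 5336 = -10196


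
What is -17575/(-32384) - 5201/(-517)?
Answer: 16137769/1522048 ≈ 10.603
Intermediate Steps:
-17575/(-32384) - 5201/(-517) = -17575*(-1/32384) - 5201*(-1/517) = 17575/32384 + 5201/517 = 16137769/1522048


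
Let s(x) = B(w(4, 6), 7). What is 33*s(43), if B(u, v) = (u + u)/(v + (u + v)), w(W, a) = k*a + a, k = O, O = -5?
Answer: 792/5 ≈ 158.40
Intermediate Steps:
k = -5
w(W, a) = -4*a (w(W, a) = -5*a + a = -4*a)
B(u, v) = 2*u/(u + 2*v) (B(u, v) = (2*u)/(u + 2*v) = 2*u/(u + 2*v))
s(x) = 24/5 (s(x) = 2*(-4*6)/(-4*6 + 2*7) = 2*(-24)/(-24 + 14) = 2*(-24)/(-10) = 2*(-24)*(-⅒) = 24/5)
33*s(43) = 33*(24/5) = 792/5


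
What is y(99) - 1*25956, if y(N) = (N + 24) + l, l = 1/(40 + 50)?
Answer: -2324969/90 ≈ -25833.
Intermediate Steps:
l = 1/90 ≈ 0.011111
y(N) = 2161/90 + N (y(N) = (N + 24) + 1/90 = (24 + N) + 1/90 = 2161/90 + N)
y(99) - 1*25956 = (2161/90 + 99) - 1*25956 = 11071/90 - 25956 = -2324969/90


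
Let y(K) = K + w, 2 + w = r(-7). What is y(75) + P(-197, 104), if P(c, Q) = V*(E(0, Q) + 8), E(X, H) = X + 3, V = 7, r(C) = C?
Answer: 143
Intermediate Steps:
w = -9 (w = -2 - 7 = -9)
y(K) = -9 + K (y(K) = K - 9 = -9 + K)
E(X, H) = 3 + X
P(c, Q) = 77 (P(c, Q) = 7*((3 + 0) + 8) = 7*(3 + 8) = 7*11 = 77)
y(75) + P(-197, 104) = (-9 + 75) + 77 = 66 + 77 = 143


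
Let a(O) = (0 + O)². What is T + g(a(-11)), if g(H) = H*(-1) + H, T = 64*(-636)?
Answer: -40704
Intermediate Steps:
T = -40704
a(O) = O²
g(H) = 0 (g(H) = -H + H = 0)
T + g(a(-11)) = -40704 + 0 = -40704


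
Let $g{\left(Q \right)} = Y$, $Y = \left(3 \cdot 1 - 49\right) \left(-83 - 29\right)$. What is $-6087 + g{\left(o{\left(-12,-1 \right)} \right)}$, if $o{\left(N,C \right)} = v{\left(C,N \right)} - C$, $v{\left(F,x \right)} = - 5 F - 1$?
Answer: $-935$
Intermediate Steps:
$v{\left(F,x \right)} = -1 - 5 F$
$o{\left(N,C \right)} = -1 - 6 C$ ($o{\left(N,C \right)} = \left(-1 - 5 C\right) - C = -1 - 6 C$)
$Y = 5152$ ($Y = \left(3 - 49\right) \left(-112\right) = \left(-46\right) \left(-112\right) = 5152$)
$g{\left(Q \right)} = 5152$
$-6087 + g{\left(o{\left(-12,-1 \right)} \right)} = -6087 + 5152 = -935$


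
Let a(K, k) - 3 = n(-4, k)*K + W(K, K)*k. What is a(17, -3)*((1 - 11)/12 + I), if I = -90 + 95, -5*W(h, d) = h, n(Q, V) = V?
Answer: -315/2 ≈ -157.50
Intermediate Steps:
W(h, d) = -h/5
I = 5
a(K, k) = 3 + 4*K*k/5 (a(K, k) = 3 + (k*K + (-K/5)*k) = 3 + (K*k - K*k/5) = 3 + 4*K*k/5)
a(17, -3)*((1 - 11)/12 + I) = (3 + (4/5)*17*(-3))*((1 - 11)/12 + 5) = (3 - 204/5)*(-10*1/12 + 5) = -189*(-5/6 + 5)/5 = -189/5*25/6 = -315/2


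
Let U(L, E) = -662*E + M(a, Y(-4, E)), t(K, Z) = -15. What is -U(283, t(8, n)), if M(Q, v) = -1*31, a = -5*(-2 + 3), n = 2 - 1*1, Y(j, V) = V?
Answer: -9899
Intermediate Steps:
n = 1 (n = 2 - 1 = 1)
a = -5 (a = -5*1 = -5)
M(Q, v) = -31
U(L, E) = -31 - 662*E (U(L, E) = -662*E - 31 = -31 - 662*E)
-U(283, t(8, n)) = -(-31 - 662*(-15)) = -(-31 + 9930) = -1*9899 = -9899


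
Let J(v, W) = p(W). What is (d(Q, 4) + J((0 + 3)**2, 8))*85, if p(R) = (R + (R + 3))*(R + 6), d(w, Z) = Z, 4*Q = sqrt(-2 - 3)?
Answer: 22950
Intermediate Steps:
Q = I*sqrt(5)/4 (Q = sqrt(-2 - 3)/4 = sqrt(-5)/4 = (I*sqrt(5))/4 = I*sqrt(5)/4 ≈ 0.55902*I)
p(R) = (3 + 2*R)*(6 + R) (p(R) = (R + (3 + R))*(6 + R) = (3 + 2*R)*(6 + R))
J(v, W) = 18 + 2*W**2 + 15*W
(d(Q, 4) + J((0 + 3)**2, 8))*85 = (4 + (18 + 2*8**2 + 15*8))*85 = (4 + (18 + 2*64 + 120))*85 = (4 + (18 + 128 + 120))*85 = (4 + 266)*85 = 270*85 = 22950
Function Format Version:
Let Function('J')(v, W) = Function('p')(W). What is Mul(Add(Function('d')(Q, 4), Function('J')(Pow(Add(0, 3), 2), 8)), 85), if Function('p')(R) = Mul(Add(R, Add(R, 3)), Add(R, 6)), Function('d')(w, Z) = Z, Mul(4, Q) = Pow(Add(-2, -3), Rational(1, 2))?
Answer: 22950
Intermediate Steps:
Q = Mul(Rational(1, 4), I, Pow(5, Rational(1, 2))) (Q = Mul(Rational(1, 4), Pow(Add(-2, -3), Rational(1, 2))) = Mul(Rational(1, 4), Pow(-5, Rational(1, 2))) = Mul(Rational(1, 4), Mul(I, Pow(5, Rational(1, 2)))) = Mul(Rational(1, 4), I, Pow(5, Rational(1, 2))) ≈ Mul(0.55902, I))
Function('p')(R) = Mul(Add(3, Mul(2, R)), Add(6, R)) (Function('p')(R) = Mul(Add(R, Add(3, R)), Add(6, R)) = Mul(Add(3, Mul(2, R)), Add(6, R)))
Function('J')(v, W) = Add(18, Mul(2, Pow(W, 2)), Mul(15, W))
Mul(Add(Function('d')(Q, 4), Function('J')(Pow(Add(0, 3), 2), 8)), 85) = Mul(Add(4, Add(18, Mul(2, Pow(8, 2)), Mul(15, 8))), 85) = Mul(Add(4, Add(18, Mul(2, 64), 120)), 85) = Mul(Add(4, Add(18, 128, 120)), 85) = Mul(Add(4, 266), 85) = Mul(270, 85) = 22950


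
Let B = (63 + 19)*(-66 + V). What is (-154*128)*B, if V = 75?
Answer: -14547456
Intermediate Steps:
B = 738 (B = (63 + 19)*(-66 + 75) = 82*9 = 738)
(-154*128)*B = -154*128*738 = -19712*738 = -14547456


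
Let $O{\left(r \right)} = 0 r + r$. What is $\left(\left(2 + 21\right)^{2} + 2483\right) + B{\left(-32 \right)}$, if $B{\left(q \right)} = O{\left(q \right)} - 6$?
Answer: $2974$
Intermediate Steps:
$O{\left(r \right)} = r$ ($O{\left(r \right)} = 0 + r = r$)
$B{\left(q \right)} = -6 + q$ ($B{\left(q \right)} = q - 6 = -6 + q$)
$\left(\left(2 + 21\right)^{2} + 2483\right) + B{\left(-32 \right)} = \left(\left(2 + 21\right)^{2} + 2483\right) - 38 = \left(23^{2} + 2483\right) - 38 = \left(529 + 2483\right) - 38 = 3012 - 38 = 2974$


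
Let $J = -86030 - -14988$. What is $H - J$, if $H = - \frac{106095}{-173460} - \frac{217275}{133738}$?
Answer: $\frac{54934085387259}{773273116} \approx 71041.0$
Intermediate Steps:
$H = - \frac{783319613}{773273116}$ ($H = \left(-106095\right) \left(- \frac{1}{173460}\right) - \frac{217275}{133738} = \frac{7073}{11564} - \frac{217275}{133738} = - \frac{783319613}{773273116} \approx -1.013$)
$J = -71042$ ($J = -86030 + 14988 = -71042$)
$H - J = - \frac{783319613}{773273116} - -71042 = - \frac{783319613}{773273116} + 71042 = \frac{54934085387259}{773273116}$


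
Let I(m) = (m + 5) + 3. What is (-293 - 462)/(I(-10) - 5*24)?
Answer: 755/122 ≈ 6.1885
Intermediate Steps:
I(m) = 8 + m (I(m) = (5 + m) + 3 = 8 + m)
(-293 - 462)/(I(-10) - 5*24) = (-293 - 462)/((8 - 10) - 5*24) = -755/(-2 - 120) = -755/(-122) = -755*(-1/122) = 755/122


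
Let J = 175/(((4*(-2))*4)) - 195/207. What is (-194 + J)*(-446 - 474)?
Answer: 2212535/12 ≈ 1.8438e+5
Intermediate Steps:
J = -14155/2208 (J = 175/((-8*4)) - 195*1/207 = 175/(-32) - 65/69 = 175*(-1/32) - 65/69 = -175/32 - 65/69 = -14155/2208 ≈ -6.4108)
(-194 + J)*(-446 - 474) = (-194 - 14155/2208)*(-446 - 474) = -442507/2208*(-920) = 2212535/12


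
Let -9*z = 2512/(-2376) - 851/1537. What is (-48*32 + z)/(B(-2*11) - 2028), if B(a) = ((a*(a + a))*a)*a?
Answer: -6309768571/1916503332084 ≈ -0.0032923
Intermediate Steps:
B(a) = 2*a⁴ (B(a) = ((a*(2*a))*a)*a = ((2*a²)*a)*a = (2*a³)*a = 2*a⁴)
z = 735365/4108401 (z = -(2512/(-2376) - 851/1537)/9 = -(2512*(-1/2376) - 851*1/1537)/9 = -(-314/297 - 851/1537)/9 = -⅑*(-735365/456489) = 735365/4108401 ≈ 0.17899)
(-48*32 + z)/(B(-2*11) - 2028) = (-48*32 + 735365/4108401)/(2*(-2*11)⁴ - 2028) = (-1536 + 735365/4108401)/(2*(-22)⁴ - 2028) = -6309768571/(4108401*(2*234256 - 2028)) = -6309768571/(4108401*(468512 - 2028)) = -6309768571/4108401/466484 = -6309768571/4108401*1/466484 = -6309768571/1916503332084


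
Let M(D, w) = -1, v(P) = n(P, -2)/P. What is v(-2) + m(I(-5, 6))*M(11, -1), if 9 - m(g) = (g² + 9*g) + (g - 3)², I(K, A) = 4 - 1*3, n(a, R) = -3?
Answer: 13/2 ≈ 6.5000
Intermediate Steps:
v(P) = -3/P
I(K, A) = 1 (I(K, A) = 4 - 3 = 1)
m(g) = 9 - g² - (-3 + g)² - 9*g (m(g) = 9 - ((g² + 9*g) + (g - 3)²) = 9 - ((g² + 9*g) + (-3 + g)²) = 9 - (g² + (-3 + g)² + 9*g) = 9 + (-g² - (-3 + g)² - 9*g) = 9 - g² - (-3 + g)² - 9*g)
v(-2) + m(I(-5, 6))*M(11, -1) = -3/(-2) - 1*1*(3 + 2*1)*(-1) = -3*(-½) - 1*1*(3 + 2)*(-1) = 3/2 - 1*1*5*(-1) = 3/2 - 5*(-1) = 3/2 + 5 = 13/2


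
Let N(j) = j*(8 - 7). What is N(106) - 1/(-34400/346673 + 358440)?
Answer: 13171711839647/124261435720 ≈ 106.00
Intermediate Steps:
N(j) = j (N(j) = j*1 = j)
N(106) - 1/(-34400/346673 + 358440) = 106 - 1/(-34400/346673 + 358440) = 106 - 1/124261435720/346673 = 106 - 1*346673/124261435720 = 106 - 346673/124261435720 = 13171711839647/124261435720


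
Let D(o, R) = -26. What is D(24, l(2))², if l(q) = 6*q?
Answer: 676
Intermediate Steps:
D(24, l(2))² = (-26)² = 676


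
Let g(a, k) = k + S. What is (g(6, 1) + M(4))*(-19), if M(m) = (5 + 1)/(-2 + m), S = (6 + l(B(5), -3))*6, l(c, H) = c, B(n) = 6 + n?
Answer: -2014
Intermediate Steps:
S = 102 (S = (6 + (6 + 5))*6 = (6 + 11)*6 = 17*6 = 102)
g(a, k) = 102 + k (g(a, k) = k + 102 = 102 + k)
M(m) = 6/(-2 + m)
(g(6, 1) + M(4))*(-19) = ((102 + 1) + 6/(-2 + 4))*(-19) = (103 + 6/2)*(-19) = (103 + 6*(1/2))*(-19) = (103 + 3)*(-19) = 106*(-19) = -2014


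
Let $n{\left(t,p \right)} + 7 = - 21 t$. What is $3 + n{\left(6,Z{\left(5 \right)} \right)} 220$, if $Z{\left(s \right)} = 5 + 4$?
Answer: $-29257$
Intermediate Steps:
$Z{\left(s \right)} = 9$
$n{\left(t,p \right)} = -7 - 21 t$
$3 + n{\left(6,Z{\left(5 \right)} \right)} 220 = 3 + \left(-7 - 126\right) 220 = 3 - 29260 = -29257$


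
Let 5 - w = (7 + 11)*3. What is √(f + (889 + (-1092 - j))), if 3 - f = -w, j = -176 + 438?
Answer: I*√511 ≈ 22.605*I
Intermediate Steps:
w = -49 (w = 5 - (7 + 11)*3 = 5 - 18*3 = 5 - 1*54 = 5 - 54 = -49)
j = 262
f = -46 (f = 3 - (-1)*(-49) = 3 - 1*49 = 3 - 49 = -46)
√(f + (889 + (-1092 - j))) = √(-46 + (889 + (-1092 - 1*262))) = √(-46 + (889 + (-1092 - 262))) = √(-46 + (889 - 1354)) = √(-46 - 465) = √(-511) = I*√511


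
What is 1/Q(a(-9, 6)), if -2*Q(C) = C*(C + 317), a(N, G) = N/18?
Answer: 8/633 ≈ 0.012638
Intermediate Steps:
a(N, G) = N/18 (a(N, G) = N*(1/18) = N/18)
Q(C) = -C*(317 + C)/2 (Q(C) = -C*(C + 317)/2 = -C*(317 + C)/2)
1/Q(a(-9, 6)) = 1/(-(1/18)*(-9)*(317 + (1/18)*(-9))/2) = 1/(-½*(-½)*(317 - ½)) = 1/(-½*(-½)*633/2) = 1/(633/8) = 8/633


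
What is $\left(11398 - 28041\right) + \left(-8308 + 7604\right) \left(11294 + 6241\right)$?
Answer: $-12361283$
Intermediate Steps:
$\left(11398 - 28041\right) + \left(-8308 + 7604\right) \left(11294 + 6241\right) = -16643 - 12344640 = -12361283$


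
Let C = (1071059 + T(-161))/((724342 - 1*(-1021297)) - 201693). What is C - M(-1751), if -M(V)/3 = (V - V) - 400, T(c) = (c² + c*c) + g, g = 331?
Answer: -925805984/771973 ≈ -1199.3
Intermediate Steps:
T(c) = 331 + 2*c² (T(c) = (c² + c*c) + 331 = (c² + c²) + 331 = 2*c² + 331 = 331 + 2*c²)
M(V) = 1200 (M(V) = -3*((V - V) - 400) = -3*(0 - 400) = -3*(-400) = 1200)
C = 561616/771973 (C = (1071059 + (331 + 2*(-161)²))/((724342 - 1*(-1021297)) - 201693) = (1071059 + (331 + 2*25921))/((724342 + 1021297) - 201693) = (1071059 + (331 + 51842))/(1745639 - 201693) = (1071059 + 52173)/1543946 = 1123232*(1/1543946) = 561616/771973 ≈ 0.72751)
C - M(-1751) = 561616/771973 - 1*1200 = 561616/771973 - 1200 = -925805984/771973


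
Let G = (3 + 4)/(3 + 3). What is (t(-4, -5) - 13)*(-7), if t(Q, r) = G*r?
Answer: 791/6 ≈ 131.83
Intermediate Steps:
G = 7/6 ≈ 1.1667
t(Q, r) = 7*r/6
(t(-4, -5) - 13)*(-7) = ((7/6)*(-5) - 13)*(-7) = (-35/6 - 13)*(-7) = -113/6*(-7) = 791/6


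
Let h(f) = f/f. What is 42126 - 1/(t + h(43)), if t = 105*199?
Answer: 880264895/20896 ≈ 42126.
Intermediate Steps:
h(f) = 1
t = 20895
42126 - 1/(t + h(43)) = 42126 - 1/(20895 + 1) = 42126 - 1/20896 = 880264895/20896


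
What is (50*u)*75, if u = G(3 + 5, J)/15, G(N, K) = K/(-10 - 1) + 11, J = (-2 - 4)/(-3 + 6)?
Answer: 30750/11 ≈ 2795.5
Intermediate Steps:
J = -2 (J = -6/3 = -6*⅓ = -2)
G(N, K) = 11 - K/11 (G(N, K) = K/(-11) + 11 = -K/11 + 11 = 11 - K/11)
u = 41/55 (u = (11 - 1/11*(-2))/15 = (11 + 2/11)*(1/15) = (123/11)*(1/15) = 41/55 ≈ 0.74545)
(50*u)*75 = (50*(41/55))*75 = (410/11)*75 = 30750/11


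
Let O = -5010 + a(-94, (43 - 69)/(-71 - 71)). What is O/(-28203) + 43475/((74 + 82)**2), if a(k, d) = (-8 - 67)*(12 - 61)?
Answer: 419537995/228782736 ≈ 1.8338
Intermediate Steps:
a(k, d) = 3675 (a(k, d) = -75*(-49) = 3675)
O = -1335 (O = -5010 + 3675 = -1335)
O/(-28203) + 43475/((74 + 82)**2) = -1335/(-28203) + 43475/((74 + 82)**2) = -1335*(-1/28203) + 43475/(156**2) = 445/9401 + 43475/24336 = 419537995/228782736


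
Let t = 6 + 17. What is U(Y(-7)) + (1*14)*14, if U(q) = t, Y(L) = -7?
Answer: 219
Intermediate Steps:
t = 23
U(q) = 23
U(Y(-7)) + (1*14)*14 = 23 + (1*14)*14 = 23 + 14*14 = 23 + 196 = 219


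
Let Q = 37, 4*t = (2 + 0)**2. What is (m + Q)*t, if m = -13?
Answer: 24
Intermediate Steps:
t = 1 (t = (2 + 0)**2/4 = (1/4)*2**2 = (1/4)*4 = 1)
(m + Q)*t = (-13 + 37)*1 = 24*1 = 24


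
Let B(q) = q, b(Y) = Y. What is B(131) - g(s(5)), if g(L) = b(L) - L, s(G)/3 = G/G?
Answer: 131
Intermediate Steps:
s(G) = 3 (s(G) = 3*(G/G) = 3*1 = 3)
g(L) = 0 (g(L) = L - L = 0)
B(131) - g(s(5)) = 131 - 1*0 = 131 + 0 = 131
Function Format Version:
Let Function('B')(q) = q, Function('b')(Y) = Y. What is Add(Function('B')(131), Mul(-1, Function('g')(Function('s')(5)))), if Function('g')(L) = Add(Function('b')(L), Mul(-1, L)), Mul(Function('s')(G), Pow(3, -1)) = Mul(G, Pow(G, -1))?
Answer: 131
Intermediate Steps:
Function('s')(G) = 3 (Function('s')(G) = Mul(3, Mul(G, Pow(G, -1))) = Mul(3, 1) = 3)
Function('g')(L) = 0 (Function('g')(L) = Add(L, Mul(-1, L)) = 0)
Add(Function('B')(131), Mul(-1, Function('g')(Function('s')(5)))) = Add(131, Mul(-1, 0)) = Add(131, 0) = 131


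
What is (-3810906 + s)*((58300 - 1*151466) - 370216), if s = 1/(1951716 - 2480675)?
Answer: 934091472010123610/528959 ≈ 1.7659e+12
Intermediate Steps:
s = -1/528959 (s = 1/(-528959) = -1/528959 ≈ -1.8905e-6)
(-3810906 + s)*((58300 - 1*151466) - 370216) = (-3810906 - 1/528959)*((58300 - 1*151466) - 370216) = -2015813026855*((58300 - 151466) - 370216)/528959 = -2015813026855*(-93166 - 370216)/528959 = -2015813026855/528959*(-463382) = 934091472010123610/528959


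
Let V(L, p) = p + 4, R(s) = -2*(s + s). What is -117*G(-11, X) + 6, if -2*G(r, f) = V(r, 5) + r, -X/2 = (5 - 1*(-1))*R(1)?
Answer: -111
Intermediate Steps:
R(s) = -4*s
X = 48 (X = -2*(5 - 1*(-1))*(-4*1) = -2*(5 + 1)*(-4) = -12*(-4) = -2*(-24) = 48)
V(L, p) = 4 + p
G(r, f) = -9/2 - r/2 (G(r, f) = -((4 + 5) + r)/2 = -(9 + r)/2 = -9/2 - r/2)
-117*G(-11, X) + 6 = -117*(-9/2 - 1/2*(-11)) + 6 = -117*(-9/2 + 11/2) + 6 = -117*1 + 6 = -117 + 6 = -111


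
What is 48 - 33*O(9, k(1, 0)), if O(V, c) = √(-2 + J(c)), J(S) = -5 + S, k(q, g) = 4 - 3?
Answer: 48 - 33*I*√6 ≈ 48.0 - 80.833*I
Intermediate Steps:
k(q, g) = 1
O(V, c) = √(-7 + c) (O(V, c) = √(-2 + (-5 + c)) = √(-7 + c))
48 - 33*O(9, k(1, 0)) = 48 - 33*√(-7 + 1) = 48 - 33*I*√6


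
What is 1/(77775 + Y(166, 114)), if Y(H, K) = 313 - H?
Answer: 1/77922 ≈ 1.2833e-5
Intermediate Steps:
1/(77775 + Y(166, 114)) = 1/(77775 + (313 - 1*166)) = 1/(77775 + (313 - 166)) = 1/(77775 + 147) = 1/77922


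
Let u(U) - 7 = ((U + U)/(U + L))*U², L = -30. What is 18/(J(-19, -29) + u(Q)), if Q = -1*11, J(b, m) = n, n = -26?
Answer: 738/1883 ≈ 0.39193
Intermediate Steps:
J(b, m) = -26
Q = -11
u(U) = 7 + 2*U³/(-30 + U) (u(U) = 7 + ((U + U)/(U - 30))*U² = 7 + ((2*U)/(-30 + U))*U² = 7 + (2*U/(-30 + U))*U² = 7 + 2*U³/(-30 + U))
18/(J(-19, -29) + u(Q)) = 18/(-26 + (-210 + 2*(-11)³ + 7*(-11))/(-30 - 11)) = 18/(-26 + (-210 + 2*(-1331) - 77)/(-41)) = 18/(-26 - (-210 - 2662 - 77)/41) = 18/(-26 - 1/41*(-2949)) = 18/(-26 + 2949/41) = 18/(1883/41) = 18*(41/1883) = 738/1883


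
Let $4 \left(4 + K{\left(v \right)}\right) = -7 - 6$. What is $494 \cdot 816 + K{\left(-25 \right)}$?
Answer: $\frac{1612387}{4} \approx 4.031 \cdot 10^{5}$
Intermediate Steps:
$K{\left(v \right)} = - \frac{29}{4}$ ($K{\left(v \right)} = -4 + \frac{-7 - 6}{4} = -4 + \frac{1}{4} \left(-13\right) = -4 - \frac{13}{4} = - \frac{29}{4}$)
$494 \cdot 816 + K{\left(-25 \right)} = 494 \cdot 816 - \frac{29}{4} = 403104 - \frac{29}{4} = \frac{1612387}{4}$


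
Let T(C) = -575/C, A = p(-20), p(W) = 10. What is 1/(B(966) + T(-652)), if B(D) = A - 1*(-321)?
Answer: 652/216387 ≈ 0.0030131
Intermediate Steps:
A = 10
B(D) = 331 (B(D) = 10 - 1*(-321) = 10 + 321 = 331)
1/(B(966) + T(-652)) = 1/(331 - 575/(-652)) = 1/(331 - 575*(-1/652)) = 1/(331 + 575/652) = 1/(216387/652) = 652/216387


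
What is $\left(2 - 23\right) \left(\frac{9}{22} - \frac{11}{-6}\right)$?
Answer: $- \frac{518}{11} \approx -47.091$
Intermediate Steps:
$\left(2 - 23\right) \left(\frac{9}{22} - \frac{11}{-6}\right) = - 21 \left(9 \cdot \frac{1}{22} - - \frac{11}{6}\right) = - 21 \left(\frac{9}{22} + \frac{11}{6}\right) = \left(-21\right) \frac{74}{33} = - \frac{518}{11}$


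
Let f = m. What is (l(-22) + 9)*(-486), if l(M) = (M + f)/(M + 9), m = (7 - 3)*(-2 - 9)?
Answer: -88938/13 ≈ -6841.4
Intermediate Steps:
m = -44 (m = 4*(-11) = -44)
f = -44
l(M) = (-44 + M)/(9 + M) (l(M) = (M - 44)/(M + 9) = (-44 + M)/(9 + M))
(l(-22) + 9)*(-486) = ((-44 - 22)/(9 - 22) + 9)*(-486) = (-66/(-13) + 9)*(-486) = (-1/13*(-66) + 9)*(-486) = (66/13 + 9)*(-486) = (183/13)*(-486) = -88938/13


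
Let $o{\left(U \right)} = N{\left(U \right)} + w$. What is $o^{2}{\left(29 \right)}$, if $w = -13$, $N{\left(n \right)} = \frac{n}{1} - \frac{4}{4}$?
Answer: $225$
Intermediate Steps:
$N{\left(n \right)} = -1 + n$ ($N{\left(n \right)} = n 1 - 1 = n - 1 = -1 + n$)
$o{\left(U \right)} = -14 + U$ ($o{\left(U \right)} = \left(-1 + U\right) - 13 = -14 + U$)
$o^{2}{\left(29 \right)} = \left(-14 + 29\right)^{2} = 15^{2} = 225$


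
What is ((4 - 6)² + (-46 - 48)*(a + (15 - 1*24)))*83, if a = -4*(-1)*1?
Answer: 39342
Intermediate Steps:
a = 4 (a = 4*1 = 4)
((4 - 6)² + (-46 - 48)*(a + (15 - 1*24)))*83 = ((4 - 6)² + (-46 - 48)*(4 + (15 - 1*24)))*83 = ((-2)² - 94*(4 + (15 - 24)))*83 = (4 - 94*(4 - 9))*83 = (4 - 94*(-5))*83 = (4 + 470)*83 = 474*83 = 39342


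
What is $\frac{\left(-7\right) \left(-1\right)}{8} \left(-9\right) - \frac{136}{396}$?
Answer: $- \frac{6509}{792} \approx -8.2184$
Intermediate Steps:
$\frac{\left(-7\right) \left(-1\right)}{8} \left(-9\right) - \frac{136}{396} = 7 \cdot \frac{1}{8} \left(-9\right) - 136 \cdot \frac{1}{396} = \frac{7}{8} \left(-9\right) - \frac{34}{99} = - \frac{63}{8} - \frac{34}{99} = - \frac{6509}{792}$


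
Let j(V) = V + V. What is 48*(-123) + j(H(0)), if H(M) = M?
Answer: -5904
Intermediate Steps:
j(V) = 2*V
48*(-123) + j(H(0)) = 48*(-123) + 2*0 = -5904 + 0 = -5904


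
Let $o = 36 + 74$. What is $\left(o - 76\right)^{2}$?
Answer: $1156$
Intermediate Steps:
$o = 110$
$\left(o - 76\right)^{2} = \left(110 - 76\right)^{2} = 34^{2} = 1156$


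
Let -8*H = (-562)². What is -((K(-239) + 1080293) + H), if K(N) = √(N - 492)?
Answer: -2081625/2 - I*√731 ≈ -1.0408e+6 - 27.037*I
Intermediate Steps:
K(N) = √(-492 + N)
H = -78961/2 (H = -⅛*(-562)² = -⅛*315844 = -78961/2 ≈ -39481.)
-((K(-239) + 1080293) + H) = -((√(-492 - 239) + 1080293) - 78961/2) = -((√(-731) + 1080293) - 78961/2) = -((I*√731 + 1080293) - 78961/2) = -((1080293 + I*√731) - 78961/2) = -(2081625/2 + I*√731) = -2081625/2 - I*√731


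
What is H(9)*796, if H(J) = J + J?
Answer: 14328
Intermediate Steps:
H(J) = 2*J
H(9)*796 = (2*9)*796 = 18*796 = 14328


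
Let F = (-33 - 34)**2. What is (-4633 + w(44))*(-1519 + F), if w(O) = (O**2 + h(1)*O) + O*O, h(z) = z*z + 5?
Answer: -1476090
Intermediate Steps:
h(z) = 5 + z**2 (h(z) = z**2 + 5 = 5 + z**2)
F = 4489 (F = (-67)**2 = 4489)
w(O) = 2*O**2 + 6*O (w(O) = (O**2 + (5 + 1**2)*O) + O*O = (O**2 + (5 + 1)*O) + O**2 = (O**2 + 6*O) + O**2 = 2*O**2 + 6*O)
(-4633 + w(44))*(-1519 + F) = (-4633 + 2*44*(3 + 44))*(-1519 + 4489) = (-4633 + 2*44*47)*2970 = (-4633 + 4136)*2970 = -497*2970 = -1476090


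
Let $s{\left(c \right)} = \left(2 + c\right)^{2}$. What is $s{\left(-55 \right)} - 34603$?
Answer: $-31794$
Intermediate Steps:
$s{\left(-55 \right)} - 34603 = \left(2 - 55\right)^{2} - 34603 = \left(-53\right)^{2} - 34603 = 2809 - 34603 = -31794$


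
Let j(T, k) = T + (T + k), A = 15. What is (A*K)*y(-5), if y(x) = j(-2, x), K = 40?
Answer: -5400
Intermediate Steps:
j(T, k) = k + 2*T
y(x) = -4 + x (y(x) = x + 2*(-2) = x - 4 = -4 + x)
(A*K)*y(-5) = (15*40)*(-4 - 5) = 600*(-9) = -5400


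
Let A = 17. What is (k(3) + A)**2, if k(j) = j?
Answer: 400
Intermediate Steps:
(k(3) + A)**2 = (3 + 17)**2 = 20**2 = 400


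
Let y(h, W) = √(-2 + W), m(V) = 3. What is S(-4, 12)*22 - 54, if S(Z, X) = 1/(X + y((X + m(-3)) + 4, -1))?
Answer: 2*(-27*√3 + 313*I)/(√3 - 12*I) ≈ -52.204 - 0.25922*I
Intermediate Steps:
S(Z, X) = 1/(X + I*√3) (S(Z, X) = 1/(X + √(-2 - 1)) = 1/(X + √(-3)) = 1/(X + I*√3))
S(-4, 12)*22 - 54 = 22/(12 + I*√3) - 54 = -54 + 22/(12 + I*√3)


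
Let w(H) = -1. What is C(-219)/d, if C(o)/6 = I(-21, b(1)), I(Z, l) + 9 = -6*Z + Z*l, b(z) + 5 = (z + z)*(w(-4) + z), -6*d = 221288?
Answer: -999/27661 ≈ -0.036116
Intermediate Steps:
d = -110644/3 (d = -1/6*221288 = -110644/3 ≈ -36881.)
b(z) = -5 + 2*z*(-1 + z) (b(z) = -5 + (z + z)*(-1 + z) = -5 + (2*z)*(-1 + z) = -5 + 2*z*(-1 + z))
I(Z, l) = -9 - 6*Z + Z*l (I(Z, l) = -9 + (-6*Z + Z*l) = -9 - 6*Z + Z*l)
C(o) = 1332 (C(o) = 6*(-9 - 6*(-21) - 21*(-5 - 2*1 + 2*1**2)) = 6*(-9 + 126 - 21*(-5 - 2 + 2*1)) = 6*(-9 + 126 - 21*(-5 - 2 + 2)) = 6*(-9 + 126 - 21*(-5)) = 6*(-9 + 126 + 105) = 6*222 = 1332)
C(-219)/d = 1332/(-110644/3) = 1332*(-3/110644) = -999/27661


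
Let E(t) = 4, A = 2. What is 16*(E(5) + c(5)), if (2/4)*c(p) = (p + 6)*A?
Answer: 768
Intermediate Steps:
c(p) = 24 + 4*p (c(p) = 2*((p + 6)*2) = 2*((6 + p)*2) = 2*(12 + 2*p) = 24 + 4*p)
16*(E(5) + c(5)) = 16*(4 + (24 + 4*5)) = 16*(4 + (24 + 20)) = 16*(4 + 44) = 16*48 = 768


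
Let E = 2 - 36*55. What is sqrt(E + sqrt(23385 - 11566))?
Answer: sqrt(-1978 + sqrt(11819)) ≈ 43.235*I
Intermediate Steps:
E = -1978 (E = 2 - 1980 = -1978)
sqrt(E + sqrt(23385 - 11566)) = sqrt(-1978 + sqrt(23385 - 11566)) = sqrt(-1978 + sqrt(11819))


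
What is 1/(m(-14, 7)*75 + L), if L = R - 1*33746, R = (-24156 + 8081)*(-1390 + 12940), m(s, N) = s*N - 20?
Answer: -1/185708846 ≈ -5.3848e-9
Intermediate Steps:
m(s, N) = -20 + N*s (m(s, N) = N*s - 20 = -20 + N*s)
R = -185666250 (R = -16075*11550 = -185666250)
L = -185699996 (L = -185666250 - 1*33746 = -185666250 - 33746 = -185699996)
1/(m(-14, 7)*75 + L) = 1/((-20 + 7*(-14))*75 - 185699996) = 1/((-20 - 98)*75 - 185699996) = 1/(-118*75 - 185699996) = 1/(-8850 - 185699996) = 1/(-185708846) = -1/185708846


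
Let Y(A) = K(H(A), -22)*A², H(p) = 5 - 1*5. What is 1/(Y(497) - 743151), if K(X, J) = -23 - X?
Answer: -1/6424358 ≈ -1.5566e-7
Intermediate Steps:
H(p) = 0 (H(p) = 5 - 5 = 0)
Y(A) = -23*A² (Y(A) = (-23 - 1*0)*A² = (-23 + 0)*A² = -23*A²)
1/(Y(497) - 743151) = 1/(-23*497² - 743151) = 1/(-23*247009 - 743151) = 1/(-5681207 - 743151) = 1/(-6424358) = -1/6424358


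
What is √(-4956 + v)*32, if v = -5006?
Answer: 32*I*√9962 ≈ 3193.9*I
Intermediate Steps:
√(-4956 + v)*32 = √(-4956 - 5006)*32 = √(-9962)*32 = (I*√9962)*32 = 32*I*√9962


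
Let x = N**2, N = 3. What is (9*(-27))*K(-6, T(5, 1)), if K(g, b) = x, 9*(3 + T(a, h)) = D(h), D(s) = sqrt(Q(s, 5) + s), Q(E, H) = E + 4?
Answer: -2187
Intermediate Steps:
Q(E, H) = 4 + E
D(s) = sqrt(4 + 2*s) (D(s) = sqrt((4 + s) + s) = sqrt(4 + 2*s))
T(a, h) = -3 + sqrt(4 + 2*h)/9
x = 9 (x = 3**2 = 9)
K(g, b) = 9
(9*(-27))*K(-6, T(5, 1)) = (9*(-27))*9 = -243*9 = -2187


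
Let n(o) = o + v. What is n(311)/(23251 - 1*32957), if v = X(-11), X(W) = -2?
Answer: -309/9706 ≈ -0.031836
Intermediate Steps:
v = -2
n(o) = -2 + o (n(o) = o - 2 = -2 + o)
n(311)/(23251 - 1*32957) = (-2 + 311)/(23251 - 1*32957) = 309/(23251 - 32957) = 309/(-9706) = 309*(-1/9706) = -309/9706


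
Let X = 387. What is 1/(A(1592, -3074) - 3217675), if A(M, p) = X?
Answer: -1/3217288 ≈ -3.1082e-7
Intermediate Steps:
A(M, p) = 387
1/(A(1592, -3074) - 3217675) = 1/(387 - 3217675) = 1/(-3217288) = -1/3217288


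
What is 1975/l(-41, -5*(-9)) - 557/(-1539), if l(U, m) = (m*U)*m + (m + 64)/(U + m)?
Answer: 172760887/510934149 ≈ 0.33813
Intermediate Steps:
l(U, m) = U*m² + (64 + m)/(U + m) (l(U, m) = (U*m)*m + (64 + m)/(U + m) = U*m² + (64 + m)/(U + m))
1975/l(-41, -5*(-9)) - 557/(-1539) = 1975/(((64 - 5*(-9) - 41*(-5*(-9))³ + (-41)²*(-5*(-9))²)/(-41 - 5*(-9)))) - 557/(-1539) = 1975/(((64 + 45 - 41*45³ + 1681*45²)/(-41 + 45))) - 557*(-1/1539) = 1975/(((64 + 45 - 41*91125 + 1681*2025)/4)) + 557/1539 = 1975/(((64 + 45 - 3736125 + 3404025)/4)) + 557/1539 = 1975/(((¼)*(-331991))) + 557/1539 = 1975/(-331991/4) + 557/1539 = 1975*(-4/331991) + 557/1539 = -7900/331991 + 557/1539 = 172760887/510934149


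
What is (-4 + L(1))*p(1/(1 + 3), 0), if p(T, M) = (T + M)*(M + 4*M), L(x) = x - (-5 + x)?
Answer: 0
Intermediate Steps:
L(x) = 5 (L(x) = x + (5 - x) = 5)
p(T, M) = 5*M*(M + T) (p(T, M) = (M + T)*(5*M) = 5*M*(M + T))
(-4 + L(1))*p(1/(1 + 3), 0) = (-4 + 5)*(5*0*(0 + 1/(1 + 3))) = 1*(5*0*(0 + 1/4)) = 1*(5*0*(0 + ¼)) = 1*(5*0*(¼)) = 1*0 = 0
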